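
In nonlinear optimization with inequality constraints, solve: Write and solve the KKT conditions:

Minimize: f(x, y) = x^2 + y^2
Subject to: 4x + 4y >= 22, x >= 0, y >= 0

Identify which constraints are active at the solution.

KKT conditions for min x^2 + y^2 s.t. 4x + 4y >= 22, x >= 0, y >= 0:
Stationarity: 2x = mu*4 + mu_x, 2y = mu*4 + mu_y, with mu, mu_x, mu_y >= 0
Complementary slackness: mu*(4x + 4y - 22) = 0, mu_x*x = 0, mu_y*y = 0
(0, 0) is infeasible (4*0 + 4*0 < 22), so if mu = 0 stationarity would force x = mu_x/2 >= 0, y = mu_y/2 >= 0 with mu_x*x = mu_y*y = 0, i.e. x = y = 0: contradiction. Hence mu > 0 and 4x + 4y = 22 is active.
Try x > 0, y > 0 (so mu_x = mu_y = 0): x = 4*mu/2, y = 4*mu/2
Substitute: 4*(4*mu/2) + 4*(4*mu/2) = 22
  mu*32/2 = 22 => mu = 11/8
x* = 11/4 > 0, y* = 11/4 > 0, consistent with mu_x = mu_y = 0.
f is convex and the constraints are linear, so this KKT point is the global minimum.
f* = 121/8
Active constraints: 4x + 4y >= 22 (holds with equality, mu = 11/8 > 0); x >= 0 and y >= 0 are inactive (mu_x = mu_y = 0).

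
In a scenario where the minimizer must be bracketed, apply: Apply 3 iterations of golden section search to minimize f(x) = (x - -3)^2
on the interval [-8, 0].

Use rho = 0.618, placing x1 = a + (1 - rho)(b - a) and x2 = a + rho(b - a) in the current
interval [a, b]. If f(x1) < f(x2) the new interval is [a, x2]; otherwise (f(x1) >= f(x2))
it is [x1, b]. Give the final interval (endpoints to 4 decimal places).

Golden section search for min of f(x) = (x - -3)^2 on [-8, 0].
Each step: x1 = a + (1 - rho)(b - a), x2 = a + rho(b - a); if f(x1) < f(x2) keep [a, x2], otherwise keep [x1, b].
Step 1: [-8.0000, 0.0000], x1=-4.9440 (f=3.7791), x2=-3.0560 (f=0.0031); f(x1) > f(x2) => keep [-4.9440, 0.0000]
Step 2: [-4.9440, 0.0000], x1=-3.0554 (f=0.0031), x2=-1.8886 (f=1.2352); f(x1) < f(x2) => keep [-4.9440, -1.8886]
Step 3: [-4.9440, -1.8886], x1=-3.7768 (f=0.6035), x2=-3.0558 (f=0.0031); f(x1) > f(x2) => keep [-3.7768, -1.8886]
Final interval: [-3.7768, -1.8886]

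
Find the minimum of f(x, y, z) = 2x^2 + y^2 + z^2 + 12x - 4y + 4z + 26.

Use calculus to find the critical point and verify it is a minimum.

f(x,y,z) = 2x^2 + y^2 + z^2 + 12x - 4y + 4z + 26
df/dx = 4x + (12) = 0 => x = -3
df/dy = 2y + (-4) = 0 => y = 2
df/dz = 2z + (4) = 0 => z = -2
f(-3,2,-2) = 2*(-3)^2 + 1*(2)^2 + 1*(-2)^2 + 12*(-3) + -4*(2) + 4*(-2) + 26 = 0
Hessian is diagonal with entries 4, 2, 2 > 0, confirmed minimum.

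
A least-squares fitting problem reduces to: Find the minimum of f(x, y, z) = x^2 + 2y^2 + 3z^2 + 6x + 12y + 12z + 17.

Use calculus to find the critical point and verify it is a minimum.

f(x,y,z) = x^2 + 2y^2 + 3z^2 + 6x + 12y + 12z + 17
df/dx = 2x + (6) = 0 => x = -3
df/dy = 4y + (12) = 0 => y = -3
df/dz = 6z + (12) = 0 => z = -2
f(-3,-3,-2) = 1*(-3)^2 + 2*(-3)^2 + 3*(-2)^2 + 6*(-3) + 12*(-3) + 12*(-2) + 17 = -22
Hessian is diagonal with entries 2, 4, 6 > 0, confirmed minimum.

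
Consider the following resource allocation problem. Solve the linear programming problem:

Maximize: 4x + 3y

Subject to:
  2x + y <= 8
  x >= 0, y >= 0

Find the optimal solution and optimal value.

The feasible region has vertices at [(0, 0), (4, 0), (0, 8)].
Checking objective 4x + 3y at each vertex:
  (0, 0): 4*0 + 3*0 = 0
  (4, 0): 4*4 + 3*0 = 16
  (0, 8): 4*0 + 3*8 = 24
Maximum is 24 at (0, 8).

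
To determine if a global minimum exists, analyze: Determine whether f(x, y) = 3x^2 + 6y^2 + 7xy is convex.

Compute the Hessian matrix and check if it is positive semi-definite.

f(x,y) = 3x^2 + 6y^2 + 7xy
Hessian H = [[6, 7], [7, 12]]
trace(H) = 18, det(H) = 23
Eigenvalues: (18 +/- sqrt(232)) / 2 = 16.62, 1.384
Since both eigenvalues > 0, f is convex.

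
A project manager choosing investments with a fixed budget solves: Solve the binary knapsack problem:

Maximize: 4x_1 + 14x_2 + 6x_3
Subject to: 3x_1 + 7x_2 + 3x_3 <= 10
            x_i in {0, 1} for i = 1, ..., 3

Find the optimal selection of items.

Items: item 1 (v=4, w=3), item 2 (v=14, w=7), item 3 (v=6, w=3)
Capacity: 10
Checking all 8 subsets (w = total weight, v = total value):
  {}: w = 0, v = 0
  {1}: w = 3, v = 4
  {2}: w = 7, v = 14
  {3}: w = 3, v = 6
  {1, 2}: w = 10, v = 18
  {1, 3}: w = 6, v = 10
  {2, 3}: w = 10, v = 20
  {1, 2, 3}: w = 13 > 10, infeasible
Best feasible subset: items [2, 3]
Total weight: 10 <= 10, total value: 20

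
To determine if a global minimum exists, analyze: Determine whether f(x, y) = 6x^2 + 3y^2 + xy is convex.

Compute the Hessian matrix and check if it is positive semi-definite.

f(x,y) = 6x^2 + 3y^2 + xy
Hessian H = [[12, 1], [1, 6]]
trace(H) = 18, det(H) = 71
Eigenvalues: (18 +/- sqrt(40)) / 2 = 12.16, 5.838
Since both eigenvalues > 0, f is convex.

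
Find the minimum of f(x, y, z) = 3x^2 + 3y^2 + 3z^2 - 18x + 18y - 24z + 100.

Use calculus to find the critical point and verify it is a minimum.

f(x,y,z) = 3x^2 + 3y^2 + 3z^2 - 18x + 18y - 24z + 100
df/dx = 6x + (-18) = 0 => x = 3
df/dy = 6y + (18) = 0 => y = -3
df/dz = 6z + (-24) = 0 => z = 4
f(3,-3,4) = 3*(3)^2 + 3*(-3)^2 + 3*(4)^2 + -18*(3) + 18*(-3) + -24*(4) + 100 = -2
Hessian is diagonal with entries 6, 6, 6 > 0, confirmed minimum.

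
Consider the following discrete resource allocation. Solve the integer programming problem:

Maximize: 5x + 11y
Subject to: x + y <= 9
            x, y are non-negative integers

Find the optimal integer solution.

Objective: 5x + 11y, constraint: x + y <= 9
Coefficient of y is 11 > coefficient of x is 5, so allocate the entire budget to y.
Optimal: x = 0, y = 9, value = 99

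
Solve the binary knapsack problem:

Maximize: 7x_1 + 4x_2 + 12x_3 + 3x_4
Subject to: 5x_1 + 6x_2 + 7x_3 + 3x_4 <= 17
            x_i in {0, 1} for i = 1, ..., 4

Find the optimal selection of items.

Items: item 1 (v=7, w=5), item 2 (v=4, w=6), item 3 (v=12, w=7), item 4 (v=3, w=3)
Capacity: 17
Checking all 16 subsets (w = total weight, v = total value):
  {}: w = 0, v = 0
  {1}: w = 5, v = 7
  {2}: w = 6, v = 4
  {3}: w = 7, v = 12
  {4}: w = 3, v = 3
  {1, 2}: w = 11, v = 11
  {1, 3}: w = 12, v = 19
  {1, 4}: w = 8, v = 10
  {2, 3}: w = 13, v = 16
  {2, 4}: w = 9, v = 7
  {3, 4}: w = 10, v = 15
  {1, 2, 3}: w = 18 > 17, infeasible
  {1, 2, 4}: w = 14, v = 14
  {1, 3, 4}: w = 15, v = 22
  {2, 3, 4}: w = 16, v = 19
  {1, 2, 3, 4}: w = 21 > 17, infeasible
Best feasible subset: items [1, 3, 4]
Total weight: 15 <= 17, total value: 22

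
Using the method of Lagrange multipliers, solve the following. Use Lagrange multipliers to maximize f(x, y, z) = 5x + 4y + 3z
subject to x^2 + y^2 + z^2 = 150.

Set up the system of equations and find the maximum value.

Lagrange conditions: 5 = 2*lambda*x, 4 = 2*lambda*y, 3 = 2*lambda*z
So x:5 = y:4 = z:3, i.e. x = 5t, y = 4t, z = 3t
Constraint: t^2*(5^2 + 4^2 + 3^2) = 150
  t^2 * 50 = 150  =>  t = sqrt(3)
Maximum = 5*5t + 4*4t + 3*3t = 50*sqrt(3) = sqrt(7500)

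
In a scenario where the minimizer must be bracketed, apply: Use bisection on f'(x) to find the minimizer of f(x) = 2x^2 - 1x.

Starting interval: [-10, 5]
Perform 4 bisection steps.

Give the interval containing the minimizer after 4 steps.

Finding critical point of f(x) = 2x^2 - 1x using bisection on f'(x) = 4x + -1.
f'(x) = 0 when x = 1/4.
Starting interval: [-10, 5]
Step 1: mid = -5/2, f'(mid) = -11, new interval = [-5/2, 5]
Step 2: mid = 5/4, f'(mid) = 4, new interval = [-5/2, 5/4]
Step 3: mid = -5/8, f'(mid) = -7/2, new interval = [-5/8, 5/4]
Step 4: mid = 5/16, f'(mid) = 1/4, new interval = [-5/8, 5/16]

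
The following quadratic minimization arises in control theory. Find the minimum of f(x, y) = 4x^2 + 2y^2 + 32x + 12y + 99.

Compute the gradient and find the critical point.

f(x,y) = 4x^2 + 2y^2 + 32x + 12y + 99
df/dx = 8x + (32) = 0  =>  x = -4
df/dy = 4y + (12) = 0  =>  y = -3
f(-4, -3) = 4*(-4)^2 + 2*(-3)^2 + 32*(-4) + 12*(-3) + 99 = 17
Hessian is diagonal with entries 8, 4 > 0, so this is a minimum.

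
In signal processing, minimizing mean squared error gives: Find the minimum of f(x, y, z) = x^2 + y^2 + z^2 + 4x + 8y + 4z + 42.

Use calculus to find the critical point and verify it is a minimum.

f(x,y,z) = x^2 + y^2 + z^2 + 4x + 8y + 4z + 42
df/dx = 2x + (4) = 0 => x = -2
df/dy = 2y + (8) = 0 => y = -4
df/dz = 2z + (4) = 0 => z = -2
f(-2,-4,-2) = 1*(-2)^2 + 1*(-4)^2 + 1*(-2)^2 + 4*(-2) + 8*(-4) + 4*(-2) + 42 = 18
Hessian is diagonal with entries 2, 2, 2 > 0, confirmed minimum.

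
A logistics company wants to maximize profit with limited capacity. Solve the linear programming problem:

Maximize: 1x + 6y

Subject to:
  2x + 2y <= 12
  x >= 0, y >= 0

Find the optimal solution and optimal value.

The feasible region has vertices at [(0, 0), (6, 0), (0, 6)].
Checking objective 1x + 6y at each vertex:
  (0, 0): 1*0 + 6*0 = 0
  (6, 0): 1*6 + 6*0 = 6
  (0, 6): 1*0 + 6*6 = 36
Maximum is 36 at (0, 6).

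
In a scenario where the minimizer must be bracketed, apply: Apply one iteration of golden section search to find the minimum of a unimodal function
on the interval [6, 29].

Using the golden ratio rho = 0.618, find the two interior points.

Golden section search on [6, 29].
Golden ratio rho = 0.618 (approx).
Interior points:
  x_1 = 6 + (1-0.618)*23 = 14.7860
  x_2 = 6 + 0.618*23 = 20.2140
Compare f(x_1) and f(x_2) to determine which subinterval to keep.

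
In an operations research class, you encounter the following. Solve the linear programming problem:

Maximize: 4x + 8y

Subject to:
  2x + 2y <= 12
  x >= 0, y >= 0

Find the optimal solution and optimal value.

The feasible region has vertices at [(0, 0), (6, 0), (0, 6)].
Checking objective 4x + 8y at each vertex:
  (0, 0): 4*0 + 8*0 = 0
  (6, 0): 4*6 + 8*0 = 24
  (0, 6): 4*0 + 8*6 = 48
Maximum is 48 at (0, 6).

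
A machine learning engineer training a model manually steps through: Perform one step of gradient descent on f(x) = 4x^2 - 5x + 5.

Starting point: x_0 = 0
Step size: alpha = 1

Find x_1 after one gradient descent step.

f(x) = 4x^2 - 5x + 5
f'(x) = 8x - 5
f'(0) = 8*0 + (-5) = -5
x_1 = x_0 - alpha * f'(x_0) = 0 - 1 * -5 = 5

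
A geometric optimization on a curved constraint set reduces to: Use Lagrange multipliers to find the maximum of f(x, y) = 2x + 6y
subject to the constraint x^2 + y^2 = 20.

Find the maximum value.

Set up Lagrange conditions: grad f = lambda * grad g
  2 = 2*lambda*x
  6 = 2*lambda*y
From these: x/y = 2/6, so x = 2t, y = 6t for some t.
Substitute into constraint: (2t)^2 + (6t)^2 = 20
  t^2 * 40 = 20
  t = sqrt(20/40)
Maximum = 2*x + 6*y = (2^2 + 6^2)*t = 40 * sqrt(20/40) = sqrt(800)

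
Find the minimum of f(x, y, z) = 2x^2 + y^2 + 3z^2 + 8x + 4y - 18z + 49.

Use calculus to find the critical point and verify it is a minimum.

f(x,y,z) = 2x^2 + y^2 + 3z^2 + 8x + 4y - 18z + 49
df/dx = 4x + (8) = 0 => x = -2
df/dy = 2y + (4) = 0 => y = -2
df/dz = 6z + (-18) = 0 => z = 3
f(-2,-2,3) = 2*(-2)^2 + 1*(-2)^2 + 3*(3)^2 + 8*(-2) + 4*(-2) + -18*(3) + 49 = 10
Hessian is diagonal with entries 4, 2, 6 > 0, confirmed minimum.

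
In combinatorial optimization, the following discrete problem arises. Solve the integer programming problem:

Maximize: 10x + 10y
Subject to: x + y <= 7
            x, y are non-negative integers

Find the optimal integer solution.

Objective: 10x + 10y, constraint: x + y <= 7
Coefficient of x is 10 >= coefficient of y is 10, so allocate the entire budget to x.
Optimal: x = 7, y = 0, value = 70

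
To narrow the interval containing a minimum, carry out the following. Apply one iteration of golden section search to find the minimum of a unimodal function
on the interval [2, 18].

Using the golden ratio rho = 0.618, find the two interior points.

Golden section search on [2, 18].
Golden ratio rho = 0.618 (approx).
Interior points:
  x_1 = 2 + (1-0.618)*16 = 8.1120
  x_2 = 2 + 0.618*16 = 11.8880
Compare f(x_1) and f(x_2) to determine which subinterval to keep.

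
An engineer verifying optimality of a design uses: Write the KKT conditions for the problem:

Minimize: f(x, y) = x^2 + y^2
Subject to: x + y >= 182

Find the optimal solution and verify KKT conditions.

KKT conditions for min x^2 + y^2 s.t. x + y >= 182:
Stationarity: 2x = mu, 2y = mu
So x = y = mu/2.
Complementary slackness: mu*(x + y - 182) = 0
Primal feasibility: x + y >= 182; dual feasibility: mu >= 0
If mu = 0 then x = y = 0, but 0 + 0 < 182 is infeasible, so the constraint is active.
Constraint active: x + y = 2*(mu/2) = 182 => mu = 182
x = y = 91, f = 16562
Verify: stationarity 2*91 = 182 = mu; primal 91 + 91 = 182 >= 182; dual mu = 182 >= 0; complementary slackness 182*(182 - 182) = 0. All KKT conditions hold.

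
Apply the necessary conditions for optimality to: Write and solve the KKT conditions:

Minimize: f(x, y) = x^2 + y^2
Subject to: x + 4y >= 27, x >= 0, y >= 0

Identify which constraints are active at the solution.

KKT conditions for min x^2 + y^2 s.t. 1x + 4y >= 27, x >= 0, y >= 0:
Stationarity: 2x = mu*1 + mu_x, 2y = mu*4 + mu_y, with mu, mu_x, mu_y >= 0
Complementary slackness: mu*(x + 4y - 27) = 0, mu_x*x = 0, mu_y*y = 0
(0, 0) is infeasible (1*0 + 4*0 < 27), so if mu = 0 stationarity would force x = mu_x/2 >= 0, y = mu_y/2 >= 0 with mu_x*x = mu_y*y = 0, i.e. x = y = 0: contradiction. Hence mu > 0 and x + 4y = 27 is active.
Try x > 0, y > 0 (so mu_x = mu_y = 0): x = 1*mu/2, y = 4*mu/2
Substitute: 1*(1*mu/2) + 4*(4*mu/2) = 27
  mu*17/2 = 27 => mu = 54/17
x* = 27/17 > 0, y* = 108/17 > 0, consistent with mu_x = mu_y = 0.
f is convex and the constraints are linear, so this KKT point is the global minimum.
f* = 729/17
Active constraints: x + 4y >= 27 (holds with equality, mu = 54/17 > 0); x >= 0 and y >= 0 are inactive (mu_x = mu_y = 0).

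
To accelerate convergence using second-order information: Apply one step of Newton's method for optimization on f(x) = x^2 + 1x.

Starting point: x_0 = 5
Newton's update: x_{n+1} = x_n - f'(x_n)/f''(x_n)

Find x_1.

f(x) = x^2 + 1x
f'(x) = 2x + (1), f''(x) = 2
Newton step: x_1 = x_0 - f'(x_0)/f''(x_0)
f'(5) = 11
x_1 = 5 - 11/2 = -1/2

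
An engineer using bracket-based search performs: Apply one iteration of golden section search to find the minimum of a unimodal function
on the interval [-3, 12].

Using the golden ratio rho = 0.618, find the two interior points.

Golden section search on [-3, 12].
Golden ratio rho = 0.618 (approx).
Interior points:
  x_1 = -3 + (1-0.618)*15 = 2.7300
  x_2 = -3 + 0.618*15 = 6.2700
Compare f(x_1) and f(x_2) to determine which subinterval to keep.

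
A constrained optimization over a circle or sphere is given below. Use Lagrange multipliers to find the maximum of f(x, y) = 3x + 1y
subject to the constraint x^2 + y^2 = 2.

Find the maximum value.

Set up Lagrange conditions: grad f = lambda * grad g
  3 = 2*lambda*x
  1 = 2*lambda*y
From these: x/y = 3/1, so x = 3t, y = 1t for some t.
Substitute into constraint: (3t)^2 + (1t)^2 = 2
  t^2 * 10 = 2
  t = sqrt(2/10)
Maximum = 3*x + 1*y = (3^2 + 1^2)*t = 10 * sqrt(2/10) = sqrt(20)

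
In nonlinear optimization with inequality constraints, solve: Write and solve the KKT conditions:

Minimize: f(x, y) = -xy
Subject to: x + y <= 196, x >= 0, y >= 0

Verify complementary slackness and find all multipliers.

Problem: min -xy s.t. x + y <= 196 (multiplier lambda), x >= 0 (mu_x), y >= 0 (mu_y)
KKT stationarity: -y + lambda - mu_x = 0, -x + lambda - mu_y = 0, with lambda, mu_x, mu_y >= 0
Complementary slackness: lambda*(x + y - 196) = 0, mu_x*x = 0, mu_y*y = 0
If lambda = 0: y = -mu_x <= 0 and x = -mu_y <= 0 force x = y = 0 with f = 0; but x = y = 98 is feasible with f = -9604 < 0, so this is not the minimum. Hence lambda > 0 and x + y = 196.
Try x > 0, y > 0 (so mu_x = mu_y = 0): y = lambda, x = lambda => x = y = lambda
x + y = 196 => 2*lambda = 196 => lambda = 98
x* = y* = 98 > 0, consistent with mu_x = mu_y = 0.
(Any feasible point with x = 0 or y = 0 has f = 0 > -9604, so the minimum is not on those boundaries.)
min(-xy) = -9604 (i.e. max xy = 9604)
Multipliers: lambda = 98, mu_x = 0, mu_y = 0
Complementary slackness: lambda*(x + y - 196) = 98*(98 + 98 - 196) = 0, mu_x*x = 0*98 = 0, mu_y*y = 0*98 = 0. Satisfied.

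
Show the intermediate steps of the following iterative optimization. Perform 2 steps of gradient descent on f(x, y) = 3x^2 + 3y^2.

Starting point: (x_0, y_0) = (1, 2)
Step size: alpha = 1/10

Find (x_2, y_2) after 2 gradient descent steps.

f(x,y) = 3x^2 + 3y^2
grad_x = 6x + 0y, grad_y = 6y + 0x
Step 1: grad = (6, 12), (2/5, 4/5)
Step 2: grad = (12/5, 24/5), (4/25, 8/25)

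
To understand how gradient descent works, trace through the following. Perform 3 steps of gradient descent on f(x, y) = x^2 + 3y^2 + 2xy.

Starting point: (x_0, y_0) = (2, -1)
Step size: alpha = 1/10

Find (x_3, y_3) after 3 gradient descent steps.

f(x,y) = x^2 + 3y^2 + 2xy
grad_x = 2x + 2y, grad_y = 6y + 2x
Step 1: grad = (2, -2), (9/5, -4/5)
Step 2: grad = (2, -6/5), (8/5, -17/25)
Step 3: grad = (46/25, -22/25), (177/125, -74/125)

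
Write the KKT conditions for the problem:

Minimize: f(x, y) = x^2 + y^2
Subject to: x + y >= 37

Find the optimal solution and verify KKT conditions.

KKT conditions for min x^2 + y^2 s.t. x + y >= 37:
Stationarity: 2x = mu, 2y = mu
So x = y = mu/2.
Complementary slackness: mu*(x + y - 37) = 0
Primal feasibility: x + y >= 37; dual feasibility: mu >= 0
If mu = 0 then x = y = 0, but 0 + 0 < 37 is infeasible, so the constraint is active.
Constraint active: x + y = 2*(mu/2) = 37 => mu = 37
x = y = 37/2, f = 1369/2
Verify: stationarity 2*(37/2) = 37 = mu; primal 37/2 + 37/2 = 37 >= 37; dual mu = 37 >= 0; complementary slackness 37*(37 - 37) = 0. All KKT conditions hold.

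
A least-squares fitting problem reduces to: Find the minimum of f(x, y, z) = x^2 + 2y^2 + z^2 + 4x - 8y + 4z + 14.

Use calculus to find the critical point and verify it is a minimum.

f(x,y,z) = x^2 + 2y^2 + z^2 + 4x - 8y + 4z + 14
df/dx = 2x + (4) = 0 => x = -2
df/dy = 4y + (-8) = 0 => y = 2
df/dz = 2z + (4) = 0 => z = -2
f(-2,2,-2) = 1*(-2)^2 + 2*(2)^2 + 1*(-2)^2 + 4*(-2) + -8*(2) + 4*(-2) + 14 = -2
Hessian is diagonal with entries 2, 4, 2 > 0, confirmed minimum.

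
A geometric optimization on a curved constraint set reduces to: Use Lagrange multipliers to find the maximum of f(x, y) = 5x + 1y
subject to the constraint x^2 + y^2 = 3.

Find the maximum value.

Set up Lagrange conditions: grad f = lambda * grad g
  5 = 2*lambda*x
  1 = 2*lambda*y
From these: x/y = 5/1, so x = 5t, y = 1t for some t.
Substitute into constraint: (5t)^2 + (1t)^2 = 3
  t^2 * 26 = 3
  t = sqrt(3/26)
Maximum = 5*x + 1*y = (5^2 + 1^2)*t = 26 * sqrt(3/26) = sqrt(78)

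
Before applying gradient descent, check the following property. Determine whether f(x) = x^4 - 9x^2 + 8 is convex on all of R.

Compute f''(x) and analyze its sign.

f(x) = x^4 - 9x^2 + 8
f'(x) = 4x^3 + -18x
f''(x) = 12x^2 + -18
f''(0) = -18 < 0, so not convex near x = 0
Therefore, f is not globally convex on R.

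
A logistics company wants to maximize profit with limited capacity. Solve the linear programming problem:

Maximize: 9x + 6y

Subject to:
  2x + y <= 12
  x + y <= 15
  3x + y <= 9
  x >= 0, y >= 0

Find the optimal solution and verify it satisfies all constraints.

Feasible vertices: (0, 0), (0, 9), (3, 0)
Objective 9x + 6y at each vertex:
  (0, 0): 0
  (0, 9): 54
  (3, 0): 27
Maximum is 54 at (0, 9).
Verify constraints at (x, y) = (0, 9):
  2*0 + 1*9 = 9 <= 12
  1*0 + 1*9 = 9 <= 15
  3*0 + 1*9 = 9 <= 9 (active)
  x = 0 >= 0, y = 9 >= 0. All constraints satisfied.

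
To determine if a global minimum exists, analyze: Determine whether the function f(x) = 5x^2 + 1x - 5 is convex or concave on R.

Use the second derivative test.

f(x) = 5x^2 + 1x - 5
f'(x) = 10x + 1
f''(x) = 10
Since f''(x) = 10 > 0 for all x, f is convex on R.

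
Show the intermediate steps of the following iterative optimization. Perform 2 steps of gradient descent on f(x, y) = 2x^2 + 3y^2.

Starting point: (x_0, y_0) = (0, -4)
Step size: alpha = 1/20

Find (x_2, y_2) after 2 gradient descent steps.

f(x,y) = 2x^2 + 3y^2
grad_x = 4x + 0y, grad_y = 6y + 0x
Step 1: grad = (0, -24), (0, -14/5)
Step 2: grad = (0, -84/5), (0, -49/25)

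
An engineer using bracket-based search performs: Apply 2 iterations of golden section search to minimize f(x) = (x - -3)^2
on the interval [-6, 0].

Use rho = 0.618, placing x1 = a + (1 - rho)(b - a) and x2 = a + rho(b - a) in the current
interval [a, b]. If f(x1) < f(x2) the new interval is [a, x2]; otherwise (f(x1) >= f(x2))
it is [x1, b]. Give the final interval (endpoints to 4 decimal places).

Golden section search for min of f(x) = (x - -3)^2 on [-6, 0].
Each step: x1 = a + (1 - rho)(b - a), x2 = a + rho(b - a); if f(x1) < f(x2) keep [a, x2], otherwise keep [x1, b].
Step 1: [-6.0000, 0.0000], x1=-3.7080 (f=0.5013), x2=-2.2920 (f=0.5013); f(x1) = f(x2) (tie, not '<') => keep [-3.7080, 0.0000]
Step 2: [-3.7080, 0.0000], x1=-2.2915 (f=0.5019), x2=-1.4165 (f=2.5076); f(x1) < f(x2) => keep [-3.7080, -1.4165]
Final interval: [-3.7080, -1.4165]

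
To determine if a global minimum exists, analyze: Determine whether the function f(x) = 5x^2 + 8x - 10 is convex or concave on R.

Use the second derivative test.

f(x) = 5x^2 + 8x - 10
f'(x) = 10x + 8
f''(x) = 10
Since f''(x) = 10 > 0 for all x, f is convex on R.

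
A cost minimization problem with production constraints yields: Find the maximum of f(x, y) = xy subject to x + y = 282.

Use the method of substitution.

Substitute y = 282 - x into f(x,y) = xy:
g(x) = x(282 - x) = 282x - x^2
g'(x) = 282 - 2x = 0  =>  x = 141
y = 282 - 141 = 141
Maximum value = 141 * 141 = 19881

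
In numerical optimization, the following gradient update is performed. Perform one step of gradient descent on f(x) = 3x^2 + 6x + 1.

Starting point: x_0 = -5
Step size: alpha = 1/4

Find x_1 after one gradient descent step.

f(x) = 3x^2 + 6x + 1
f'(x) = 6x + 6
f'(-5) = 6*-5 + (6) = -24
x_1 = x_0 - alpha * f'(x_0) = -5 - 1/4 * -24 = 1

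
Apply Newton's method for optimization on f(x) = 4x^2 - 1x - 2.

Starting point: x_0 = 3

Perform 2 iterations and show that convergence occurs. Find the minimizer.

f(x) = 4x^2 - 1x - 2, f'(x) = 8x + (-1), f''(x) = 8
Step 1: f'(3) = 23, x_1 = 3 - 23/8 = 1/8
Step 2: f'(1/8) = 0, x_2 = 1/8 (converged)
Newton's method converges in 1 step for quadratics.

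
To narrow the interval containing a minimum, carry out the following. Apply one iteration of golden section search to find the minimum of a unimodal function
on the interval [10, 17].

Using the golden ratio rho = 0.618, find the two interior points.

Golden section search on [10, 17].
Golden ratio rho = 0.618 (approx).
Interior points:
  x_1 = 10 + (1-0.618)*7 = 12.6740
  x_2 = 10 + 0.618*7 = 14.3260
Compare f(x_1) and f(x_2) to determine which subinterval to keep.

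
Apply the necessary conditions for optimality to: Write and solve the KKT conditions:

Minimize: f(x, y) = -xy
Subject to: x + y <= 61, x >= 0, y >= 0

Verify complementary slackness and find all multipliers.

Problem: min -xy s.t. x + y <= 61 (multiplier lambda), x >= 0 (mu_x), y >= 0 (mu_y)
KKT stationarity: -y + lambda - mu_x = 0, -x + lambda - mu_y = 0, with lambda, mu_x, mu_y >= 0
Complementary slackness: lambda*(x + y - 61) = 0, mu_x*x = 0, mu_y*y = 0
If lambda = 0: y = -mu_x <= 0 and x = -mu_y <= 0 force x = y = 0 with f = 0; but x = y = 61/2 is feasible with f = -3721/4 < 0, so this is not the minimum. Hence lambda > 0 and x + y = 61.
Try x > 0, y > 0 (so mu_x = mu_y = 0): y = lambda, x = lambda => x = y = lambda
x + y = 61 => 2*lambda = 61 => lambda = 61/2
x* = y* = 61/2 > 0, consistent with mu_x = mu_y = 0.
(Any feasible point with x = 0 or y = 0 has f = 0 > -3721/4, so the minimum is not on those boundaries.)
min(-xy) = -3721/4 (i.e. max xy = 3721/4)
Multipliers: lambda = 61/2, mu_x = 0, mu_y = 0
Complementary slackness: lambda*(x + y - 61) = 61/2*(61/2 + 61/2 - 61) = 0, mu_x*x = 0*61/2 = 0, mu_y*y = 0*61/2 = 0. Satisfied.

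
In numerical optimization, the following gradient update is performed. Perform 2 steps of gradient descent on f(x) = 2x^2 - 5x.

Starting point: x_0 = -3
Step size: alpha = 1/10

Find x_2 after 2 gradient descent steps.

f(x) = 2x^2 - 5x, f'(x) = 4x + (-5)
Step 1: f'(-3) = -17, x_1 = -3 - 1/10 * -17 = -13/10
Step 2: f'(-13/10) = -51/5, x_2 = -13/10 - 1/10 * -51/5 = -7/25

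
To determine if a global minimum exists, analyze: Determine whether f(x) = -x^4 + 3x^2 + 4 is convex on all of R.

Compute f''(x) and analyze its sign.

f(x) = -x^4 + 3x^2 + 4
f'(x) = -4x^3 + 6x
f''(x) = -12x^2 + 6
f''(x) = -12x^2 + 6 -> -inf as |x| -> inf
Therefore, f is not globally convex on R.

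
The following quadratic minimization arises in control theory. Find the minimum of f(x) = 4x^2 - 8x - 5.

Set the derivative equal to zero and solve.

f(x) = 4x^2 - 8x - 5
f'(x) = 8x + (-8) = 0
x = 8/8 = 1
f(1) = -9
Since f''(x) = 8 > 0, this is a minimum.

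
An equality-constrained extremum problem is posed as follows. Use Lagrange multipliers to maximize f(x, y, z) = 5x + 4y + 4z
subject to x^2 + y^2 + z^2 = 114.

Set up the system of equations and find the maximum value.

Lagrange conditions: 5 = 2*lambda*x, 4 = 2*lambda*y, 4 = 2*lambda*z
So x:5 = y:4 = z:4, i.e. x = 5t, y = 4t, z = 4t
Constraint: t^2*(5^2 + 4^2 + 4^2) = 114
  t^2 * 57 = 114  =>  t = sqrt(2)
Maximum = 5*5t + 4*4t + 4*4t = 57*sqrt(2) = sqrt(6498)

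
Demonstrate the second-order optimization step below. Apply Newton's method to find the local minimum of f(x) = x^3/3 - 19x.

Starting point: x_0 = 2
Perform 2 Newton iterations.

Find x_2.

f(x) = x^3/3 - 19x
f'(x) = x^2 - 19, f''(x) = 2x
Newton update: x_{n+1} = x_n - (x_n^2 - 19)/(2*x_n)
Step 1: x_0 = 2, f'=-15, f''=4, x_1 = 23/4
Step 2: x_1 = 23/4, f'=225/16, f''=23/2, x_2 = 833/184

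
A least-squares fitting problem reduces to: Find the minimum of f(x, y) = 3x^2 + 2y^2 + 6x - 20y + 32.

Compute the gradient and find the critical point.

f(x,y) = 3x^2 + 2y^2 + 6x - 20y + 32
df/dx = 6x + (6) = 0  =>  x = -1
df/dy = 4y + (-20) = 0  =>  y = 5
f(-1, 5) = 3*(-1)^2 + 2*(5)^2 + 6*(-1) + -20*(5) + 32 = -21
Hessian is diagonal with entries 6, 4 > 0, so this is a minimum.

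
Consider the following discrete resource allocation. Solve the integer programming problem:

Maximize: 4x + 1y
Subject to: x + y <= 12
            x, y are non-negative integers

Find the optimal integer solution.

Objective: 4x + 1y, constraint: x + y <= 12
Coefficient of x is 4 >= coefficient of y is 1, so allocate the entire budget to x.
Optimal: x = 12, y = 0, value = 48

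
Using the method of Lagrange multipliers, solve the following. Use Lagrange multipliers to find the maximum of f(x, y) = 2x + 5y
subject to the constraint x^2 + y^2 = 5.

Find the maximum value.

Set up Lagrange conditions: grad f = lambda * grad g
  2 = 2*lambda*x
  5 = 2*lambda*y
From these: x/y = 2/5, so x = 2t, y = 5t for some t.
Substitute into constraint: (2t)^2 + (5t)^2 = 5
  t^2 * 29 = 5
  t = sqrt(5/29)
Maximum = 2*x + 5*y = (2^2 + 5^2)*t = 29 * sqrt(5/29) = sqrt(145)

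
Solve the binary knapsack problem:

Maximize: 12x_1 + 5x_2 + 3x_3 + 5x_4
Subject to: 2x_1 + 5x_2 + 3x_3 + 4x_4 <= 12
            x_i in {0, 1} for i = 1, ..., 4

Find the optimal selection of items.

Items: item 1 (v=12, w=2), item 2 (v=5, w=5), item 3 (v=3, w=3), item 4 (v=5, w=4)
Capacity: 12
Checking all 16 subsets (w = total weight, v = total value):
  {}: w = 0, v = 0
  {1}: w = 2, v = 12
  {2}: w = 5, v = 5
  {3}: w = 3, v = 3
  {4}: w = 4, v = 5
  {1, 2}: w = 7, v = 17
  {1, 3}: w = 5, v = 15
  {1, 4}: w = 6, v = 17
  {2, 3}: w = 8, v = 8
  {2, 4}: w = 9, v = 10
  {3, 4}: w = 7, v = 8
  {1, 2, 3}: w = 10, v = 20
  {1, 2, 4}: w = 11, v = 22
  {1, 3, 4}: w = 9, v = 20
  {2, 3, 4}: w = 12, v = 13
  {1, 2, 3, 4}: w = 14 > 12, infeasible
Best feasible subset: items [1, 2, 4]
Total weight: 11 <= 12, total value: 22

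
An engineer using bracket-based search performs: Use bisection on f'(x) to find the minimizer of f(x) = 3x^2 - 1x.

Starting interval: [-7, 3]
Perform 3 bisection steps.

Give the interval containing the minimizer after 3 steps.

Finding critical point of f(x) = 3x^2 - 1x using bisection on f'(x) = 6x + -1.
f'(x) = 0 when x = 1/6.
Starting interval: [-7, 3]
Step 1: mid = -2, f'(mid) = -13, new interval = [-2, 3]
Step 2: mid = 1/2, f'(mid) = 2, new interval = [-2, 1/2]
Step 3: mid = -3/4, f'(mid) = -11/2, new interval = [-3/4, 1/2]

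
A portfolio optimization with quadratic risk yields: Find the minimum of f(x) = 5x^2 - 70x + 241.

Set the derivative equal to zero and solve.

f(x) = 5x^2 - 70x + 241
f'(x) = 10x + (-70) = 0
x = 70/10 = 7
f(7) = -4
Since f''(x) = 10 > 0, this is a minimum.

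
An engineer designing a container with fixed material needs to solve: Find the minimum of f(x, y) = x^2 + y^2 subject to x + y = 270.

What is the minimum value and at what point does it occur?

Substitute y = 270 - x into f(x,y) = x^2 + y^2:
g(x) = x^2 + (270 - x)^2 = 2x^2 - 540x + 72900
g'(x) = 4x - 540 = 0  =>  x = 135
y = 270 - 135 = 135
Minimum value = 135^2 + 135^2 = 36450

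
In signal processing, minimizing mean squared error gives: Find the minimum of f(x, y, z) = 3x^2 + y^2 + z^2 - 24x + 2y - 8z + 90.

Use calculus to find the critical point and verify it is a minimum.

f(x,y,z) = 3x^2 + y^2 + z^2 - 24x + 2y - 8z + 90
df/dx = 6x + (-24) = 0 => x = 4
df/dy = 2y + (2) = 0 => y = -1
df/dz = 2z + (-8) = 0 => z = 4
f(4,-1,4) = 3*(4)^2 + 1*(-1)^2 + 1*(4)^2 + -24*(4) + 2*(-1) + -8*(4) + 90 = 25
Hessian is diagonal with entries 6, 2, 2 > 0, confirmed minimum.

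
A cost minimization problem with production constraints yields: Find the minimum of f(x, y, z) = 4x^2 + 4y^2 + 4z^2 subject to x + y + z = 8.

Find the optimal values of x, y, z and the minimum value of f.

Using Lagrange multipliers on f = 4x^2 + 4y^2 + 4z^2 with constraint x + y + z = 8:
Conditions: 2*4*x = lambda, 2*4*y = lambda, 2*4*z = lambda
So x = lambda/8, y = lambda/8, z = lambda/8
Substituting into constraint: lambda * (3/8) = 8
lambda = 64/3
x = 8/3, y = 8/3, z = 8/3
Minimum value = 256/3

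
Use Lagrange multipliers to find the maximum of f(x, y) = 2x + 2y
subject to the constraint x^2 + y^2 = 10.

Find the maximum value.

Set up Lagrange conditions: grad f = lambda * grad g
  2 = 2*lambda*x
  2 = 2*lambda*y
From these: x/y = 2/2, so x = 2t, y = 2t for some t.
Substitute into constraint: (2t)^2 + (2t)^2 = 10
  t^2 * 8 = 10
  t = sqrt(10/8)
Maximum = 2*x + 2*y = (2^2 + 2^2)*t = 8 * sqrt(10/8) = sqrt(80)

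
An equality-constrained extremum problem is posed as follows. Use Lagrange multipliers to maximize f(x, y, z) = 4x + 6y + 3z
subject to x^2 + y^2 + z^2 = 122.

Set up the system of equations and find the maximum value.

Lagrange conditions: 4 = 2*lambda*x, 6 = 2*lambda*y, 3 = 2*lambda*z
So x:4 = y:6 = z:3, i.e. x = 4t, y = 6t, z = 3t
Constraint: t^2*(4^2 + 6^2 + 3^2) = 122
  t^2 * 61 = 122  =>  t = sqrt(2)
Maximum = 4*4t + 6*6t + 3*3t = 61*sqrt(2) = sqrt(7442)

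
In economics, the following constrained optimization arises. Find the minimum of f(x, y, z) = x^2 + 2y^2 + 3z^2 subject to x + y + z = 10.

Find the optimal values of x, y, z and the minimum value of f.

Using Lagrange multipliers on f = x^2 + 2y^2 + 3z^2 with constraint x + y + z = 10:
Conditions: 2*1*x = lambda, 2*2*y = lambda, 2*3*z = lambda
So x = lambda/2, y = lambda/4, z = lambda/6
Substituting into constraint: lambda * (11/12) = 10
lambda = 120/11
x = 60/11, y = 30/11, z = 20/11
Minimum value = 600/11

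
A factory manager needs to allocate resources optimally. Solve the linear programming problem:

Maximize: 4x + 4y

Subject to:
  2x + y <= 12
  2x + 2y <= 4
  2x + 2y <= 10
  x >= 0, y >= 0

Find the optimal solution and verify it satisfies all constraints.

Feasible vertices: (0, 0), (0, 2), (2, 0)
Objective 4x + 4y at each vertex:
  (0, 0): 0
  (0, 2): 8
  (2, 0): 8
Maximum is 8 at (0, 2).
Verify constraints at (x, y) = (0, 2):
  2*0 + 1*2 = 2 <= 12
  2*0 + 2*2 = 4 <= 4 (active)
  2*0 + 2*2 = 4 <= 10
  x = 0 >= 0, y = 2 >= 0. All constraints satisfied.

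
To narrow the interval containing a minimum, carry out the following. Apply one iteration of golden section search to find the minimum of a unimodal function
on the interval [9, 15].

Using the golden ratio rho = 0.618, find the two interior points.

Golden section search on [9, 15].
Golden ratio rho = 0.618 (approx).
Interior points:
  x_1 = 9 + (1-0.618)*6 = 11.2920
  x_2 = 9 + 0.618*6 = 12.7080
Compare f(x_1) and f(x_2) to determine which subinterval to keep.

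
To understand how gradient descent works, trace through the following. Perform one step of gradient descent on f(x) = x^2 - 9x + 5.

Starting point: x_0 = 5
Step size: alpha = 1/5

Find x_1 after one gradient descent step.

f(x) = x^2 - 9x + 5
f'(x) = 2x - 9
f'(5) = 2*5 + (-9) = 1
x_1 = x_0 - alpha * f'(x_0) = 5 - 1/5 * 1 = 24/5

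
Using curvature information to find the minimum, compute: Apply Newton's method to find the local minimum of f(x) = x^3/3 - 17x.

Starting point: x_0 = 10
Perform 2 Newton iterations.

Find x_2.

f(x) = x^3/3 - 17x
f'(x) = x^2 - 17, f''(x) = 2x
Newton update: x_{n+1} = x_n - (x_n^2 - 17)/(2*x_n)
Step 1: x_0 = 10, f'=83, f''=20, x_1 = 117/20
Step 2: x_1 = 117/20, f'=6889/400, f''=117/10, x_2 = 20489/4680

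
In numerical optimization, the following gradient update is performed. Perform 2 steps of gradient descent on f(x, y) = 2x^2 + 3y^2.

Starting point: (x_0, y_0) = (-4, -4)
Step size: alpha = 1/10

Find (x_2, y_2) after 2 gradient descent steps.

f(x,y) = 2x^2 + 3y^2
grad_x = 4x + 0y, grad_y = 6y + 0x
Step 1: grad = (-16, -24), (-12/5, -8/5)
Step 2: grad = (-48/5, -48/5), (-36/25, -16/25)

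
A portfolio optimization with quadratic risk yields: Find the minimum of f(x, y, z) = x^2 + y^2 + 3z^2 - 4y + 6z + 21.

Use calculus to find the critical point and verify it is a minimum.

f(x,y,z) = x^2 + y^2 + 3z^2 - 4y + 6z + 21
df/dx = 2x + (0) = 0 => x = 0
df/dy = 2y + (-4) = 0 => y = 2
df/dz = 6z + (6) = 0 => z = -1
f(0,2,-1) = 1*(0)^2 + 1*(2)^2 + 3*(-1)^2 + -4*(2) + 6*(-1) + 21 = 14
Hessian is diagonal with entries 2, 2, 6 > 0, confirmed minimum.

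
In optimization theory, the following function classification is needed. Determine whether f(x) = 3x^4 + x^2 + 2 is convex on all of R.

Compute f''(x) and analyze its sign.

f(x) = 3x^4 + x^2 + 2
f'(x) = 12x^3 + 2x
f''(x) = 36x^2 + 2
f''(x) = 36x^2 + 2 >= 2 > 0 for all x
Therefore, f is convex on R.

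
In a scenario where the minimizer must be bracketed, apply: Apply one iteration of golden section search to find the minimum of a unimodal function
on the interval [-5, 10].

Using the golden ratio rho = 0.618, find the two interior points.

Golden section search on [-5, 10].
Golden ratio rho = 0.618 (approx).
Interior points:
  x_1 = -5 + (1-0.618)*15 = 0.7300
  x_2 = -5 + 0.618*15 = 4.2700
Compare f(x_1) and f(x_2) to determine which subinterval to keep.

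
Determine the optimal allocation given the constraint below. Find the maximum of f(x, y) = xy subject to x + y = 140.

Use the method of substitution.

Substitute y = 140 - x into f(x,y) = xy:
g(x) = x(140 - x) = 140x - x^2
g'(x) = 140 - 2x = 0  =>  x = 70
y = 140 - 70 = 70
Maximum value = 70 * 70 = 4900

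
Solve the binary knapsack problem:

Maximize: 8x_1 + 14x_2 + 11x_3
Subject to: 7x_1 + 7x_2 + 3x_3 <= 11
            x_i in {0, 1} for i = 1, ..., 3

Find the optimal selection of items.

Items: item 1 (v=8, w=7), item 2 (v=14, w=7), item 3 (v=11, w=3)
Capacity: 11
Checking all 8 subsets (w = total weight, v = total value):
  {}: w = 0, v = 0
  {1}: w = 7, v = 8
  {2}: w = 7, v = 14
  {3}: w = 3, v = 11
  {1, 2}: w = 14 > 11, infeasible
  {1, 3}: w = 10, v = 19
  {2, 3}: w = 10, v = 25
  {1, 2, 3}: w = 17 > 11, infeasible
Best feasible subset: items [2, 3]
Total weight: 10 <= 11, total value: 25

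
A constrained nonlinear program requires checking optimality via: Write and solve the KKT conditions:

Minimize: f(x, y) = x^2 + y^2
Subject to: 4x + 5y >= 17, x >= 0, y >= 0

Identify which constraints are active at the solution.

KKT conditions for min x^2 + y^2 s.t. 4x + 5y >= 17, x >= 0, y >= 0:
Stationarity: 2x = mu*4 + mu_x, 2y = mu*5 + mu_y, with mu, mu_x, mu_y >= 0
Complementary slackness: mu*(4x + 5y - 17) = 0, mu_x*x = 0, mu_y*y = 0
(0, 0) is infeasible (4*0 + 5*0 < 17), so if mu = 0 stationarity would force x = mu_x/2 >= 0, y = mu_y/2 >= 0 with mu_x*x = mu_y*y = 0, i.e. x = y = 0: contradiction. Hence mu > 0 and 4x + 5y = 17 is active.
Try x > 0, y > 0 (so mu_x = mu_y = 0): x = 4*mu/2, y = 5*mu/2
Substitute: 4*(4*mu/2) + 5*(5*mu/2) = 17
  mu*41/2 = 17 => mu = 34/41
x* = 68/41 > 0, y* = 85/41 > 0, consistent with mu_x = mu_y = 0.
f is convex and the constraints are linear, so this KKT point is the global minimum.
f* = 289/41
Active constraints: 4x + 5y >= 17 (holds with equality, mu = 34/41 > 0); x >= 0 and y >= 0 are inactive (mu_x = mu_y = 0).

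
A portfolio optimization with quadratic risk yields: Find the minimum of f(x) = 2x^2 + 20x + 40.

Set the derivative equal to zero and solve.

f(x) = 2x^2 + 20x + 40
f'(x) = 4x + (20) = 0
x = -20/4 = -5
f(-5) = -10
Since f''(x) = 4 > 0, this is a minimum.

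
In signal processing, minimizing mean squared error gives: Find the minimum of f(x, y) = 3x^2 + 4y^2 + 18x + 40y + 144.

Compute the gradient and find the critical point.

f(x,y) = 3x^2 + 4y^2 + 18x + 40y + 144
df/dx = 6x + (18) = 0  =>  x = -3
df/dy = 8y + (40) = 0  =>  y = -5
f(-3, -5) = 3*(-3)^2 + 4*(-5)^2 + 18*(-3) + 40*(-5) + 144 = 17
Hessian is diagonal with entries 6, 8 > 0, so this is a minimum.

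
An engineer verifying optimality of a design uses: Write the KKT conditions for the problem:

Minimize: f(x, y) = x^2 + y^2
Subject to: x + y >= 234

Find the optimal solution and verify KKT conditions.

KKT conditions for min x^2 + y^2 s.t. x + y >= 234:
Stationarity: 2x = mu, 2y = mu
So x = y = mu/2.
Complementary slackness: mu*(x + y - 234) = 0
Primal feasibility: x + y >= 234; dual feasibility: mu >= 0
If mu = 0 then x = y = 0, but 0 + 0 < 234 is infeasible, so the constraint is active.
Constraint active: x + y = 2*(mu/2) = 234 => mu = 234
x = y = 117, f = 27378
Verify: stationarity 2*117 = 234 = mu; primal 117 + 117 = 234 >= 234; dual mu = 234 >= 0; complementary slackness 234*(234 - 234) = 0. All KKT conditions hold.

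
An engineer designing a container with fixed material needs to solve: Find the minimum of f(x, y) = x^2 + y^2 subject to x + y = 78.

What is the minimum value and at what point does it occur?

Substitute y = 78 - x into f(x,y) = x^2 + y^2:
g(x) = x^2 + (78 - x)^2 = 2x^2 - 156x + 6084
g'(x) = 4x - 156 = 0  =>  x = 39
y = 78 - 39 = 39
Minimum value = 39^2 + 39^2 = 3042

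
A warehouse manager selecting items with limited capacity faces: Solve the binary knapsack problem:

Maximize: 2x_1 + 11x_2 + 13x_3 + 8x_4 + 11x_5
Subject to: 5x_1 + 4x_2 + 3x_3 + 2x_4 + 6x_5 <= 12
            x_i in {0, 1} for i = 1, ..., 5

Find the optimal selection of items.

Items: item 1 (v=2, w=5), item 2 (v=11, w=4), item 3 (v=13, w=3), item 4 (v=8, w=2), item 5 (v=11, w=6)
Capacity: 12
Checking all 32 subsets (w = total weight, v = total value):
  {}: w = 0, v = 0
  {1}: w = 5, v = 2
  {2}: w = 4, v = 11
  {3}: w = 3, v = 13
  {4}: w = 2, v = 8
  {5}: w = 6, v = 11
  {1, 2}: w = 9, v = 13
  {1, 3}: w = 8, v = 15
  {1, 4}: w = 7, v = 10
  {1, 5}: w = 11, v = 13
  {2, 3}: w = 7, v = 24
  {2, 4}: w = 6, v = 19
  {2, 5}: w = 10, v = 22
  {3, 4}: w = 5, v = 21
  {3, 5}: w = 9, v = 24
  {4, 5}: w = 8, v = 19
  {1, 2, 3}: w = 12, v = 26
  {1, 2, 4}: w = 11, v = 21
  {1, 2, 5}: w = 15 > 12, infeasible
  {1, 3, 4}: w = 10, v = 23
  {1, 3, 5}: w = 14 > 12, infeasible
  {1, 4, 5}: w = 13 > 12, infeasible
  {2, 3, 4}: w = 9, v = 32
  {2, 3, 5}: w = 13 > 12, infeasible
  {2, 4, 5}: w = 12, v = 30
  {3, 4, 5}: w = 11, v = 32
  {1, 2, 3, 4}: w = 14 > 12, infeasible
  {1, 2, 3, 5}: w = 18 > 12, infeasible
  {1, 2, 4, 5}: w = 17 > 12, infeasible
  {1, 3, 4, 5}: w = 16 > 12, infeasible
  {2, 3, 4, 5}: w = 15 > 12, infeasible
  {1, 2, 3, 4, 5}: w = 20 > 12, infeasible
Best feasible subset: items [2, 3, 4]
(The same value 32 is also attained by {3, 4, 5}.)
Total weight: 9 <= 12, total value: 32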